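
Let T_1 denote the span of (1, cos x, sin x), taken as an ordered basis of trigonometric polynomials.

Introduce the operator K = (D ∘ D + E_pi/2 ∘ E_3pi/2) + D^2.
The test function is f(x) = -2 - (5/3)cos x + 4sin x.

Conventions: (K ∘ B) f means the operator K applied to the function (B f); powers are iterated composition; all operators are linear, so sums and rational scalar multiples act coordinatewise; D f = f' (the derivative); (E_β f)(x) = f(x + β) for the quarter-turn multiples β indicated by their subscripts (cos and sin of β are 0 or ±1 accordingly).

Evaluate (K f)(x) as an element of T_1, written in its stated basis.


the result is g(x) = -2 + (5/3)cos x - 4sin x

D f = 4cos x + (5/3)sin x
D D f = (5/3)cos x - 4sin x
E_3pi/2 f = -2 - 4cos x - (5/3)sin x
E_pi/2 E_3pi/2 f = -2 - (5/3)cos x + 4sin x
(D ∘ D + E_pi/2 ∘ E_3pi/2) f = -2
D f = 4cos x + (5/3)sin x
D D f = (5/3)cos x - 4sin x
((D ∘ D + E_pi/2 ∘ E_3pi/2) + D^2) f = -2 + (5/3)cos x - 4sin x


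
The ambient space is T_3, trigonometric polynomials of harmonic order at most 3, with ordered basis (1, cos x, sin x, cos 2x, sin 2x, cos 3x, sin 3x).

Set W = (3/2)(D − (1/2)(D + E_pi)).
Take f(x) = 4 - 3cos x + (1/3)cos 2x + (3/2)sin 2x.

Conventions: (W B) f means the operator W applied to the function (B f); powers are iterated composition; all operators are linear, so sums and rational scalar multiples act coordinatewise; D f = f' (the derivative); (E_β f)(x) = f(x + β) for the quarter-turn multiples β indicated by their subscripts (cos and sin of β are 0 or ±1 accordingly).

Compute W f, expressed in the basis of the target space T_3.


D f = 3sin x + 3cos 2x - (2/3)sin 2x
D f = 3sin x + 3cos 2x - (2/3)sin 2x
E_pi f = 4 + 3cos x + (1/3)cos 2x + (3/2)sin 2x
(D + E_pi) f = 4 + 3cos x + 3sin x + (10/3)cos 2x + (5/6)sin 2x
(-(1/2)(D + E_pi)) f = -2 - (3/2)cos x - (3/2)sin x - (5/3)cos 2x - (5/12)sin 2x
(D − (1/2)(D + E_pi)) f = -2 - (3/2)cos x + (3/2)sin x + (4/3)cos 2x - (13/12)sin 2x
((3/2)(D − (1/2)(D + E_pi))) f = -3 - (9/4)cos x + (9/4)sin x + 2cos 2x - (13/8)sin 2x

g(x) = -3 - (9/4)cos x + (9/4)sin x + 2cos 2x - (13/8)sin 2x


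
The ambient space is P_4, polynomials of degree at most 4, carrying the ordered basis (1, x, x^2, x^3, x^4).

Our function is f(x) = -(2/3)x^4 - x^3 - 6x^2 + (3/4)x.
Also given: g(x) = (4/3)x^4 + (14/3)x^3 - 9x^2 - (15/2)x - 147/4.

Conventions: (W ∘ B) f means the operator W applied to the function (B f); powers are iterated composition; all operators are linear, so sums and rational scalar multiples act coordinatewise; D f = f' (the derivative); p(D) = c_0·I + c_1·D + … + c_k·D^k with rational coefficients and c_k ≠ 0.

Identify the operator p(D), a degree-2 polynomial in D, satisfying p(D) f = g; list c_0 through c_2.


D^0 f = -(2/3)x^4 - x^3 - 6x^2 + (3/4)x
D^1 f = -(8/3)x^3 - 3x^2 - 12x + 3/4
D^2 f = -8x^2 - 6x - 12
matching coefficients of g against c_0 f + c_1 Df + … from the top degree down determines the c_i
solution: c_0 = -2, c_1 = -1, c_2 = 3

p(D) = -2·I − D + 3·D^2, i.e. c_0 = -2, c_1 = -1, c_2 = 3


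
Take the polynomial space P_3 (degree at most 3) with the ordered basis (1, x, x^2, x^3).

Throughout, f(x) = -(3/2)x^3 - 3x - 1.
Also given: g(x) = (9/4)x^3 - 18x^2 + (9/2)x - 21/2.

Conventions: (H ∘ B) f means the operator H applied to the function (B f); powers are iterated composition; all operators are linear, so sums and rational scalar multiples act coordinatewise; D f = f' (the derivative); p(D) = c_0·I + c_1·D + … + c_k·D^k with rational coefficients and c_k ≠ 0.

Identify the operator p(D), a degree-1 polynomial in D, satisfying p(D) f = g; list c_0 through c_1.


c_0 = -3/2, c_1 = 4

D^0 f = -(3/2)x^3 - 3x - 1
D^1 f = -(9/2)x^2 - 3
matching coefficients of g against c_0 f + c_1 Df + … from the top degree down determines the c_i
solution: c_0 = -3/2, c_1 = 4


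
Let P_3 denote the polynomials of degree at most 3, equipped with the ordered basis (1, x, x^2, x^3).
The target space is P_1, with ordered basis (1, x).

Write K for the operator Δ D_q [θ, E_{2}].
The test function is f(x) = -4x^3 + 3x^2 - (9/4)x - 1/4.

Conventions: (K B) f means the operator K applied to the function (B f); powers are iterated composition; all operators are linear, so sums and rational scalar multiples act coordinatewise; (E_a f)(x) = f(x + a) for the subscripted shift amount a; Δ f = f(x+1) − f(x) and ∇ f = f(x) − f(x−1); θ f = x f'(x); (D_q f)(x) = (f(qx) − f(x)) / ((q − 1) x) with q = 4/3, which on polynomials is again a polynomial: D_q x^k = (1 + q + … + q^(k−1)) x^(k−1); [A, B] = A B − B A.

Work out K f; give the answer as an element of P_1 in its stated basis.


the result is g(x) = 56

E_{2} f = -4x^3 - 21x^2 - (153/4)x - 99/4
θ E_{2} f = -12x^3 - 42x^2 - (153/4)x
θ f = -12x^3 + 6x^2 - (9/4)x
E_{2} θ f = -12x^3 - 66x^2 - (489/4)x - 153/2
[θ, E_{2}] f = 24x^2 + 84x + 153/2
D_q [θ, E_{2}] f = 56x + 84
Δ D_q [θ, E_{2}] f = 56


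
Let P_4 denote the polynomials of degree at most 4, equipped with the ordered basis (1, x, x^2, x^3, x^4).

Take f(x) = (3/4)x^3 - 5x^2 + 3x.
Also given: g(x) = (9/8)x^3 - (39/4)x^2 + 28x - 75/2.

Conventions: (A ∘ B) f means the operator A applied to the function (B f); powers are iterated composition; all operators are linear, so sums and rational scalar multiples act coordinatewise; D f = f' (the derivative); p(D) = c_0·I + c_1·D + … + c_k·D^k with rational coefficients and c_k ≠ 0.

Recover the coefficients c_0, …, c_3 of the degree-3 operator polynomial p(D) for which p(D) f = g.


c_0 = 3/2, c_1 = -1, c_2 = 3, c_3 = -1

D^0 f = (3/4)x^3 - 5x^2 + 3x
D^1 f = (9/4)x^2 - 10x + 3
D^2 f = (9/2)x - 10
D^3 f = 9/2
matching coefficients of g against c_0 f + c_1 Df + … from the top degree down determines the c_i
solution: c_0 = 3/2, c_1 = -1, c_2 = 3, c_3 = -1


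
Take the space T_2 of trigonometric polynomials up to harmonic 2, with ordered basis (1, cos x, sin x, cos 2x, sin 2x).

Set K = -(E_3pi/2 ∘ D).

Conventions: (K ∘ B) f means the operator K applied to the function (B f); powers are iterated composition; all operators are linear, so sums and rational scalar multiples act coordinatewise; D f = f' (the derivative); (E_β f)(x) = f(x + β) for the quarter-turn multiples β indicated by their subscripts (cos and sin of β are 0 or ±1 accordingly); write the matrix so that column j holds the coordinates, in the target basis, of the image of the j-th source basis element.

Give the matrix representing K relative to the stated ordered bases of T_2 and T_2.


image of 1: 0
image of cos x: -cos x
image of sin x: -sin x
image of cos 2x: -2sin 2x
image of sin 2x: 2cos 2x
each image's coordinates form column j of the matrix

the matrix is [[0, 0, 0, 0, 0]; [0, -1, 0, 0, 0]; [0, 0, -1, 0, 0]; [0, 0, 0, 0, 2]; [0, 0, 0, -2, 0]] (rows listed top to bottom)


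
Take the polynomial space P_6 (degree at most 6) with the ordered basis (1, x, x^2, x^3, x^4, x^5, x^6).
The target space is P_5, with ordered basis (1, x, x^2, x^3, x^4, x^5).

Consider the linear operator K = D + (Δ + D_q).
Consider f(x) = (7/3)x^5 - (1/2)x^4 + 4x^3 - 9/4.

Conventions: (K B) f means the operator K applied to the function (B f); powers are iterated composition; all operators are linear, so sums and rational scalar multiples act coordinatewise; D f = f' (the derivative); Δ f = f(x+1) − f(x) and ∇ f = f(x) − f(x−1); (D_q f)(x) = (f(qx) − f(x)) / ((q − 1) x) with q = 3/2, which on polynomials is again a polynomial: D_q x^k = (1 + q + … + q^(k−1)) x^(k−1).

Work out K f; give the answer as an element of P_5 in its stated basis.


the image equals g(x) = (2597/48)x^4 + (733/48)x^3 + (190/3)x^2 + (65/3)x + 35/6

D f = (35/3)x^4 - 2x^3 + 12x^2
Δ f = (35/3)x^4 + (64/3)x^3 + (97/3)x^2 + (65/3)x + 35/6
D_q f = (1477/48)x^4 - (65/16)x^3 + 19x^2
(Δ + D_q) f = (679/16)x^4 + (829/48)x^3 + (154/3)x^2 + (65/3)x + 35/6
(D + (Δ + D_q)) f = (2597/48)x^4 + (733/48)x^3 + (190/3)x^2 + (65/3)x + 35/6


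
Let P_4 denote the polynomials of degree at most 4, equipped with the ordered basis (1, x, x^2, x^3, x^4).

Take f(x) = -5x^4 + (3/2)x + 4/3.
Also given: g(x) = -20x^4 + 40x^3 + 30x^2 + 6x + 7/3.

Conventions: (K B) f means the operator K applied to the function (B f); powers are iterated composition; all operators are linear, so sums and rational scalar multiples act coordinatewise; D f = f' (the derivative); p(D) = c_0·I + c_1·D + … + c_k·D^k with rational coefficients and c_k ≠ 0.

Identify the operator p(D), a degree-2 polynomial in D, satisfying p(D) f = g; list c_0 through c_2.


p(D) = 4·I − 2·D − (1/2)·D^2, i.e. c_0 = 4, c_1 = -2, c_2 = -1/2

D^0 f = -5x^4 + (3/2)x + 4/3
D^1 f = -20x^3 + 3/2
D^2 f = -60x^2
matching coefficients of g against c_0 f + c_1 Df + … from the top degree down determines the c_i
solution: c_0 = 4, c_1 = -2, c_2 = -1/2


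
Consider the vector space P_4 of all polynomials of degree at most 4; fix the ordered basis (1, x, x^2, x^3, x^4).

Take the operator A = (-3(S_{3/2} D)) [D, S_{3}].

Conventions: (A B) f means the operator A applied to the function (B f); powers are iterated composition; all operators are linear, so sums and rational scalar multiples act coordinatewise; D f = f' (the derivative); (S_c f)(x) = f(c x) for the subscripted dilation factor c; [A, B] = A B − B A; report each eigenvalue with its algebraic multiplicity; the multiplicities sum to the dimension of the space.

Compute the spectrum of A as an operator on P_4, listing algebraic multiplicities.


image of 1: 0
image of x: 0
image of x^2: -36
image of x^3: -486x
image of x^4: -4374x^2
the matrix is upper triangular; its diagonal is (0, 0, 0, 0, 0)
for a triangular matrix the eigenvalues are the diagonal entries, with algebraic multiplicity their repetition count

λ = 0 (multiplicity 5)


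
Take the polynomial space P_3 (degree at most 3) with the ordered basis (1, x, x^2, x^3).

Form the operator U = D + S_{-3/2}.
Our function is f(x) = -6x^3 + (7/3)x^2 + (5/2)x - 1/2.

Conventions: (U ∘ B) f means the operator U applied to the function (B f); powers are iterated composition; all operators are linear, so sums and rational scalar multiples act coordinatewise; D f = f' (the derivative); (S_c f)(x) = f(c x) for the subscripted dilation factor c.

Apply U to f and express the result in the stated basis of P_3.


D f = -18x^2 + (14/3)x + 5/2
S_{-3/2} f = (81/4)x^3 + (21/4)x^2 - (15/4)x - 1/2
(D + S_{-3/2}) f = (81/4)x^3 - (51/4)x^2 + (11/12)x + 2

the image equals g(x) = (81/4)x^3 - (51/4)x^2 + (11/12)x + 2


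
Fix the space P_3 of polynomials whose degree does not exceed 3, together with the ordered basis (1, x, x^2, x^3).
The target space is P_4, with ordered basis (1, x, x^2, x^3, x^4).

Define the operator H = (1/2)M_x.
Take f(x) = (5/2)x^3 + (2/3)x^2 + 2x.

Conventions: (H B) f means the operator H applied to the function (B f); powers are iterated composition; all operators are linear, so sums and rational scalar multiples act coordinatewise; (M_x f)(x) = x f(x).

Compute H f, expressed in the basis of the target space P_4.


M_x f = (5/2)x^4 + (2/3)x^3 + 2x^2
((1/2)M_x) f = (5/4)x^4 + (1/3)x^3 + x^2

g(x) = (5/4)x^4 + (1/3)x^3 + x^2


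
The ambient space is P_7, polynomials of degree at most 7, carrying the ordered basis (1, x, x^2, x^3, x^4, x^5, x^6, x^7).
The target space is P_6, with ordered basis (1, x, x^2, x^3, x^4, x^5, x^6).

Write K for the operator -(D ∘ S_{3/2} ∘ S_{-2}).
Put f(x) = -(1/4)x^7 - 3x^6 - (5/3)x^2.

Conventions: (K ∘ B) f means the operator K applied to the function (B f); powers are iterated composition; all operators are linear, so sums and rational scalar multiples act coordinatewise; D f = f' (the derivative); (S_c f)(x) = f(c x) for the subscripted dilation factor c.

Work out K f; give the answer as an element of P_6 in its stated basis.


g(x) = -(15309/4)x^6 + 13122x^5 + 30x

S_{-2} f = 32x^7 - 192x^6 - (20/3)x^2
S_{3/2} S_{-2} f = (2187/4)x^7 - 2187x^6 - 15x^2
D S_{3/2} S_{-2} f = (15309/4)x^6 - 13122x^5 - 30x
(-(D ∘ S_{3/2} ∘ S_{-2})) f = -(15309/4)x^6 + 13122x^5 + 30x


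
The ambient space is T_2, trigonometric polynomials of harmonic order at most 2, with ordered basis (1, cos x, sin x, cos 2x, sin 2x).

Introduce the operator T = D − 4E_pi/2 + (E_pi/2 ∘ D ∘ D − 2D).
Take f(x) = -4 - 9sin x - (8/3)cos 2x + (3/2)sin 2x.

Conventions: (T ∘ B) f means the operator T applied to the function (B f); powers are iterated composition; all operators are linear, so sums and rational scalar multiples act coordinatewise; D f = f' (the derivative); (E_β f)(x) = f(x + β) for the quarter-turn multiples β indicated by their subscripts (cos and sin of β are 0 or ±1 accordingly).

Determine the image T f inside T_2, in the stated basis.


g(x) = 16 + 54cos x - (73/3)cos 2x + (20/3)sin 2x

D f = -9cos x + 3cos 2x + (16/3)sin 2x
E_pi/2 f = -4 - 9cos x + (8/3)cos 2x - (3/2)sin 2x
(-4E_pi/2) f = 16 + 36cos x - (32/3)cos 2x + 6sin 2x
D f = -9cos x + 3cos 2x + (16/3)sin 2x
D D f = 9sin x + (32/3)cos 2x - 6sin 2x
E_pi/2 D D f = 9cos x - (32/3)cos 2x + 6sin 2x
D f = -9cos x + 3cos 2x + (16/3)sin 2x
(-2D) f = 18cos x - 6cos 2x - (32/3)sin 2x
(E_pi/2 ∘ D ∘ D − 2D) f = 27cos x - (50/3)cos 2x - (14/3)sin 2x
(D − 4E_pi/2 + (E_pi/2 ∘ D ∘ D − 2D)) f = 16 + 54cos x - (73/3)cos 2x + (20/3)sin 2x


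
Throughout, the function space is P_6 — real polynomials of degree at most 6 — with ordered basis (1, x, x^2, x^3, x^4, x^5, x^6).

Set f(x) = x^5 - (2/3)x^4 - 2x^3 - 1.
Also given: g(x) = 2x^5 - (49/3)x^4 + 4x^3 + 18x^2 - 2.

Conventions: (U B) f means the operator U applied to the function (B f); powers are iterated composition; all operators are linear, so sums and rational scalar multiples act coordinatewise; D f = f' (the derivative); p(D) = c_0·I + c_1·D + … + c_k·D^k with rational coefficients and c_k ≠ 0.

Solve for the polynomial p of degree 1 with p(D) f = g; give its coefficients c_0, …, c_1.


D^0 f = x^5 - (2/3)x^4 - 2x^3 - 1
D^1 f = 5x^4 - (8/3)x^3 - 6x^2
matching coefficients of g against c_0 f + c_1 Df + … from the top degree down determines the c_i
solution: c_0 = 2, c_1 = -3

p(D) = 2·I − 3·D, i.e. c_0 = 2, c_1 = -3


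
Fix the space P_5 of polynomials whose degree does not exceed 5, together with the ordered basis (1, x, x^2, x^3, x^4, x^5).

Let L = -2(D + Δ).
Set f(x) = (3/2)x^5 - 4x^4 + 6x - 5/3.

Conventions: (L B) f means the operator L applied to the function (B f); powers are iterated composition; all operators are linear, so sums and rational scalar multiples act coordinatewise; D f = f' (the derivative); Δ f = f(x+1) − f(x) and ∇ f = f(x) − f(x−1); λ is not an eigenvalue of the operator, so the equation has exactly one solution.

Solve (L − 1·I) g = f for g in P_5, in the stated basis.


the result is g(x) = -(3/2)x^5 + 34x^4 - 514x^3 + 5790x^2 - 43499x + 490142/3

write g with unknown coordinates in the stated basis and equate coefficients in (L − 1·I) g = f
solving from the highest basis element down gives g = -(3/2)x^5 + 34x^4 - 514x^3 + 5790x^2 - 43499x + 490142/3
check: L g = 30x^4 - 514x^3 + 5790x^2 - 43493x + 163379
so L g − 1·g = (3/2)x^5 - 4x^4 + 6x - 5/3 = f ✓


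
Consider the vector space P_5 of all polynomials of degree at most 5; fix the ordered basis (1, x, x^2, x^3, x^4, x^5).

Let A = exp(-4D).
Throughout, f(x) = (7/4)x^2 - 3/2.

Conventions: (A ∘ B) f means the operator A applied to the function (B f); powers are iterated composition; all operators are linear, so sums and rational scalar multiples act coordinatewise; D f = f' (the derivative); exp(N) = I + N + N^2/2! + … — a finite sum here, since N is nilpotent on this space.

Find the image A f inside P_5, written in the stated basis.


the result is g(x) = (7/4)x^2 - 14x + 53/2

order-1 term: -14x
order-2 term: 28
the series for exp(-4D) f terminates at order 2
exp(-4D) f = (7/4)x^2 - 14x + 53/2


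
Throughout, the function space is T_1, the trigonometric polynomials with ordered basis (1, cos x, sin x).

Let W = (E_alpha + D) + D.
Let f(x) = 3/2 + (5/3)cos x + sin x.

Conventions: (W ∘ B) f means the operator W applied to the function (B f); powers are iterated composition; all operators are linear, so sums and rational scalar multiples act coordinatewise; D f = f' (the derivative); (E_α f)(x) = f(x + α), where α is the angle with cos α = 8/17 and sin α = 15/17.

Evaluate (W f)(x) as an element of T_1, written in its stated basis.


E_alpha f = 3/2 + (5/3)cos x - sin x
D f = cos x - (5/3)sin x
(E_alpha + D) f = 3/2 + (8/3)cos x - (8/3)sin x
D f = cos x - (5/3)sin x
((E_alpha + D) + D) f = 3/2 + (11/3)cos x - (13/3)sin x

the image equals g(x) = 3/2 + (11/3)cos x - (13/3)sin x


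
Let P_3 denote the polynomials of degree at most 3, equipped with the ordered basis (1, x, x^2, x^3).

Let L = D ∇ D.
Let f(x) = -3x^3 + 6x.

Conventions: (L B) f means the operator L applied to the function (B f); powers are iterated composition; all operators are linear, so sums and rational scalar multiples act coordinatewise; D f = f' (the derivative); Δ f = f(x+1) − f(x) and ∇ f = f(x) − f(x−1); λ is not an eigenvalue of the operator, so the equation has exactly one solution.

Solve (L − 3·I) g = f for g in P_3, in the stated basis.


write g with unknown coordinates in the stated basis and equate coefficients in (L − 3·I) g = f
solving from the highest basis element down gives g = x^3 - 2x + 2
check: L g = 6
so L g − 3·g = -3x^3 + 6x = f ✓

the result is g(x) = x^3 - 2x + 2


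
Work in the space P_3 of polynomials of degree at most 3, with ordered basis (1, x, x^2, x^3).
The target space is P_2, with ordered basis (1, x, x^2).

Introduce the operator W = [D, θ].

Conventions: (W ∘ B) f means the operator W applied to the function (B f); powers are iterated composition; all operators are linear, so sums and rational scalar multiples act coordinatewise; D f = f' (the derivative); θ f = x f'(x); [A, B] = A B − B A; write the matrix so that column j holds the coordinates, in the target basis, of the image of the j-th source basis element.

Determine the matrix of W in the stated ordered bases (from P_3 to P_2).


image of 1: 0
image of x: 1
image of x^2: 2x
image of x^3: 3x^2
each image's coordinates form column j of the matrix

the matrix is [[0, 1, 0, 0]; [0, 0, 2, 0]; [0, 0, 0, 3]] (rows listed top to bottom)


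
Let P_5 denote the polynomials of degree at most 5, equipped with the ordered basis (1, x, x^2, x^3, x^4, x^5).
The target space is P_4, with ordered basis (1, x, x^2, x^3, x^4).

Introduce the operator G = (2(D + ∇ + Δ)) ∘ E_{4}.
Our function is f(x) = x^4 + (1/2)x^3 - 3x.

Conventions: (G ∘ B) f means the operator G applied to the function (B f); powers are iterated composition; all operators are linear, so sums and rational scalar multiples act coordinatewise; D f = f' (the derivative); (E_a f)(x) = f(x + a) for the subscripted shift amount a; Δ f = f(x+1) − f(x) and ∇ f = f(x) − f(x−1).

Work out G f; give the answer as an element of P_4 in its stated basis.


the result is g(x) = 24x^3 + 297x^2 + 1240x + 1728

E_{4} f = x^4 + (33/2)x^3 + 102x^2 + 277x + 276
D E_{4} f = 4x^3 + (99/2)x^2 + 204x + 277
∇ E_{4} f = 4x^3 + (87/2)x^2 + (317/2)x + 381/2
Δ E_{4} f = 4x^3 + (111/2)x^2 + (515/2)x + 793/2
(D + ∇ + Δ) E_{4} f = 12x^3 + (297/2)x^2 + 620x + 864
(2(D + ∇ + Δ)) E_{4} f = 24x^3 + 297x^2 + 1240x + 1728


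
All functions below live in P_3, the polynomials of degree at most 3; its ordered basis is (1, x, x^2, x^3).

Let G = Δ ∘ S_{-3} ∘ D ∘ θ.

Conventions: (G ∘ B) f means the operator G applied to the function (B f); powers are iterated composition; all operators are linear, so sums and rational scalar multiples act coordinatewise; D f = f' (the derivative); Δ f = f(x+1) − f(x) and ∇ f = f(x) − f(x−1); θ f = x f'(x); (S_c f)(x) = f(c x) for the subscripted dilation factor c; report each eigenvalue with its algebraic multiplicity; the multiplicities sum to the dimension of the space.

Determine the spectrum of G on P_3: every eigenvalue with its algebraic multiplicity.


λ = 0 (multiplicity 4)

image of 1: 0
image of x: 0
image of x^2: -12
image of x^3: 162x + 81
the matrix is upper triangular; its diagonal is (0, 0, 0, 0)
for a triangular matrix the eigenvalues are the diagonal entries, with algebraic multiplicity their repetition count


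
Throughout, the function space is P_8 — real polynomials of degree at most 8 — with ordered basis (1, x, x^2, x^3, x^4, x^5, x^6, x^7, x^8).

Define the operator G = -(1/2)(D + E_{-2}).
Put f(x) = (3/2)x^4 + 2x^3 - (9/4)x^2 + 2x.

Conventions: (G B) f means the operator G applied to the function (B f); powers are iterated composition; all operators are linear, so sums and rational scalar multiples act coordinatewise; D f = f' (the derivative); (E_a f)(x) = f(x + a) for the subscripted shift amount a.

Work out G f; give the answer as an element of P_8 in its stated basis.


the result is g(x) = -(3/4)x^4 + 2x^3 - (111/8)x^2 + (35/4)x + 3/2

D f = 6x^3 + 6x^2 - (9/2)x + 2
E_{-2} f = (3/2)x^4 - 10x^3 + (87/4)x^2 - 13x - 5
(D + E_{-2}) f = (3/2)x^4 - 4x^3 + (111/4)x^2 - (35/2)x - 3
(-(1/2)(D + E_{-2})) f = -(3/4)x^4 + 2x^3 - (111/8)x^2 + (35/4)x + 3/2


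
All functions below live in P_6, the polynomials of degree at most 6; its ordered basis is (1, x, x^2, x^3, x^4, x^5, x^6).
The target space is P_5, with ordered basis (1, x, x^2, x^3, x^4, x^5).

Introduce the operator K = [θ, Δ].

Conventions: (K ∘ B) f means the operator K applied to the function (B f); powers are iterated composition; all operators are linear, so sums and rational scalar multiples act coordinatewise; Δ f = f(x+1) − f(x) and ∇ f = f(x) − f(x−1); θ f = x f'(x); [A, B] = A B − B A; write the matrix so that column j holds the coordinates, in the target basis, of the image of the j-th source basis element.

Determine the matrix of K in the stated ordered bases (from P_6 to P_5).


the matrix is [[0, -1, -2, -3, -4, -5, -6]; [0, 0, -2, -6, -12, -20, -30]; [0, 0, 0, -3, -12, -30, -60]; [0, 0, 0, 0, -4, -20, -60]; [0, 0, 0, 0, 0, -5, -30]; [0, 0, 0, 0, 0, 0, -6]] (rows listed top to bottom)

image of 1: 0
image of x: -1
image of x^2: -2x - 2
image of x^3: -3x^2 - 6x - 3
image of x^4: -4x^3 - 12x^2 - 12x - 4
image of x^5: -5x^4 - 20x^3 - 30x^2 - 20x - 5
image of x^6: -6x^5 - 30x^4 - 60x^3 - 60x^2 - 30x - 6
each image's coordinates form column j of the matrix


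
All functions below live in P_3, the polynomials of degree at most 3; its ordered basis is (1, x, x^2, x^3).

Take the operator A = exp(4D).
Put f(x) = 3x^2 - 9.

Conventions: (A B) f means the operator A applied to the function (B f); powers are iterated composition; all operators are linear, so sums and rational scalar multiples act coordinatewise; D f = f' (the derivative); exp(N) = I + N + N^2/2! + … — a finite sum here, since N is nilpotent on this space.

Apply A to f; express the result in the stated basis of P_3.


the image equals g(x) = 3x^2 + 24x + 39

order-1 term: 24x
order-2 term: 48
the series for exp(4D) f terminates at order 2
exp(4D) f = 3x^2 + 24x + 39


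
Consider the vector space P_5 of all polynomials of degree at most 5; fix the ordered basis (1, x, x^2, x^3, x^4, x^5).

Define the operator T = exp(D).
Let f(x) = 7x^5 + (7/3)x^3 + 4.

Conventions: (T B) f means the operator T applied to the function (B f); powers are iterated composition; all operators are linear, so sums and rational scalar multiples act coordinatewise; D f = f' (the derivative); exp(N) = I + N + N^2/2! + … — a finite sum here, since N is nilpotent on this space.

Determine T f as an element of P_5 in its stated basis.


order-1 term: 35x^4 + 7x^2
order-2 term: 70x^3 + 7x
order-3 term: 70x^2 + 7/3
order-4 term: 35x
order-5 term: 7
the series for exp(D) f terminates at order 5
exp(D) f = 7x^5 + 35x^4 + (217/3)x^3 + 77x^2 + 42x + 40/3

the result is g(x) = 7x^5 + 35x^4 + (217/3)x^3 + 77x^2 + 42x + 40/3


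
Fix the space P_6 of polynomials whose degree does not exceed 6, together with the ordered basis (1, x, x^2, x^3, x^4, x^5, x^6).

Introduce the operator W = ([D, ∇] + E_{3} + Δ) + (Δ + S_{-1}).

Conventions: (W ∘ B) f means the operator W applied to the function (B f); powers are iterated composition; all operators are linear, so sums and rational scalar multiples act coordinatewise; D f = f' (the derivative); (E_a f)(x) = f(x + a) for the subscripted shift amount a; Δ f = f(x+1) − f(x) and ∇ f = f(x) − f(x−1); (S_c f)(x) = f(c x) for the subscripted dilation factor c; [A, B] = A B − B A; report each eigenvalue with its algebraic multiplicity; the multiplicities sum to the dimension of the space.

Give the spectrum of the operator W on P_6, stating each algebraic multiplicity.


image of 1: 2
image of x: 5
image of x^2: 2x^2 + 10x + 11
image of x^3: 15x^2 + 33x + 29
image of x^4: 2x^4 + 20x^3 + 66x^2 + 116x + 83
image of x^5: 25x^4 + 110x^3 + 290x^2 + 415x + 245
image of x^6: 2x^6 + 30x^5 + 165x^4 + 580x^3 + 1245x^2 + 1470x + 731
the matrix is upper triangular; its diagonal is (2, 0, 2, 0, 2, 0, 2)
for a triangular matrix the eigenvalues are the diagonal entries, with algebraic multiplicity their repetition count

λ = 0 (multiplicity 3), λ = 2 (multiplicity 4)


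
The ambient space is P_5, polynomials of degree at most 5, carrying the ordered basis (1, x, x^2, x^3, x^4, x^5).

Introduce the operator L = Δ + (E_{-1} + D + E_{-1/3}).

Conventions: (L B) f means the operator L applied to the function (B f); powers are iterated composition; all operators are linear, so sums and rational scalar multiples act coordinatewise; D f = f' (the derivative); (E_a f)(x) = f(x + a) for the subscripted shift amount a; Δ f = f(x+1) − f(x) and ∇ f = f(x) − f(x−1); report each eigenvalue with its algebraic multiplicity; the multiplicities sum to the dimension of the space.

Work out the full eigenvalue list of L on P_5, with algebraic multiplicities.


λ = 2 (multiplicity 6)

image of 1: 2
image of x: 2x + 2/3
image of x^2: 2x^2 + (4/3)x + 19/9
image of x^3: 2x^3 + 2x^2 + (19/3)x - 1/27
image of x^4: 2x^4 + (8/3)x^3 + (38/3)x^2 - (4/27)x + 163/81
image of x^5: 2x^5 + (10/3)x^4 + (190/9)x^3 - (10/27)x^2 + (815/81)x - 1/243
the matrix is upper triangular; its diagonal is (2, 2, 2, 2, 2, 2)
for a triangular matrix the eigenvalues are the diagonal entries, with algebraic multiplicity their repetition count


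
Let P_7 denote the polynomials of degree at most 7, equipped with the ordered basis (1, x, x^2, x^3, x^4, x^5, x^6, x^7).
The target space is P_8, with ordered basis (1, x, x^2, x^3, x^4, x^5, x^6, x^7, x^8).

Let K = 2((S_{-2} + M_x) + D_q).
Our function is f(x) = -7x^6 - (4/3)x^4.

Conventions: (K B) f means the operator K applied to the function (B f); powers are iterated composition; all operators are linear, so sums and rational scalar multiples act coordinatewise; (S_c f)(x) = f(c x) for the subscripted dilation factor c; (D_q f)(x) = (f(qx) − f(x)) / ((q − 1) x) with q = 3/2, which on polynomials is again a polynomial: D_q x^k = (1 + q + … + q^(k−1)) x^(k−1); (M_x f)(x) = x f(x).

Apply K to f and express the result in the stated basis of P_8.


S_{-2} f = -448x^6 - (64/3)x^4
M_x f = -7x^7 - (4/3)x^5
(S_{-2} + M_x) f = -7x^7 - 448x^6 - (4/3)x^5 - (64/3)x^4
D_q f = -(4655/32)x^5 - (65/6)x^3
((S_{-2} + M_x) + D_q) f = -7x^7 - 448x^6 - (14093/96)x^5 - (64/3)x^4 - (65/6)x^3
(2((S_{-2} + M_x) + D_q)) f = -14x^7 - 896x^6 - (14093/48)x^5 - (128/3)x^4 - (65/3)x^3

g(x) = -14x^7 - 896x^6 - (14093/48)x^5 - (128/3)x^4 - (65/3)x^3


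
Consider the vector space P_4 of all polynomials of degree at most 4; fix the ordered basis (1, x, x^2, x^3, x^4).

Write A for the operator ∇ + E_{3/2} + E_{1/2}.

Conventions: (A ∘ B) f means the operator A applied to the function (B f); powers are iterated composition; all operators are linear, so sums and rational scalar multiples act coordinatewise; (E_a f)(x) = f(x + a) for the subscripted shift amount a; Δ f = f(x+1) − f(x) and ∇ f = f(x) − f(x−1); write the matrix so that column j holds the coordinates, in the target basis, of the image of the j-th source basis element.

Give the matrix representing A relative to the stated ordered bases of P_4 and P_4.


the matrix is [[2, 3, 3/2, 9/2, 33/8]; [0, 2, 6, 9/2, 18]; [0, 0, 2, 9, 9]; [0, 0, 0, 2, 12]; [0, 0, 0, 0, 2]] (rows listed top to bottom)

image of 1: 2
image of x: 2x + 3
image of x^2: 2x^2 + 6x + 3/2
image of x^3: 2x^3 + 9x^2 + (9/2)x + 9/2
image of x^4: 2x^4 + 12x^3 + 9x^2 + 18x + 33/8
each image's coordinates form column j of the matrix


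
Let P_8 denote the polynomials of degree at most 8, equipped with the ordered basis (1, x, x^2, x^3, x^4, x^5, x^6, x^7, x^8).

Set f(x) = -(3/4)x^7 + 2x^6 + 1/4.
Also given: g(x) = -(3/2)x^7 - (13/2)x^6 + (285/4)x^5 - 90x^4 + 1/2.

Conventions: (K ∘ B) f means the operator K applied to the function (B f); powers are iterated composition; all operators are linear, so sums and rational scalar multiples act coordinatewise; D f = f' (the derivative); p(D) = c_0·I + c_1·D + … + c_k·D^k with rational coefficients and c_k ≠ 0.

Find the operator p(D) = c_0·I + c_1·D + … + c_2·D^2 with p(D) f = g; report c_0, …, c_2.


D^0 f = -(3/4)x^7 + 2x^6 + 1/4
D^1 f = -(21/4)x^6 + 12x^5
D^2 f = -(63/2)x^5 + 60x^4
matching coefficients of g against c_0 f + c_1 Df + … from the top degree down determines the c_i
solution: c_0 = 2, c_1 = 2, c_2 = -3/2

p(D) = 2·I + 2·D − (3/2)·D^2, i.e. c_0 = 2, c_1 = 2, c_2 = -3/2


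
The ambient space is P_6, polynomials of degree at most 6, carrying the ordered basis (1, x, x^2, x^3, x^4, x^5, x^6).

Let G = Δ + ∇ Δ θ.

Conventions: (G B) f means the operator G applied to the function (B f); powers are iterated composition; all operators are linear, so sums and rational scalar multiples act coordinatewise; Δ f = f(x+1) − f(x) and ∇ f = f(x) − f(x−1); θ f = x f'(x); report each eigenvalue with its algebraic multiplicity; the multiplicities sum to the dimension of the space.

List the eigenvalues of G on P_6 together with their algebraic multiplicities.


image of 1: 0
image of x: 1
image of x^2: 2x + 5
image of x^3: 3x^2 + 21x + 1
image of x^4: 4x^3 + 54x^2 + 4x + 9
image of x^5: 5x^4 + 110x^3 + 10x^2 + 55x + 1
image of x^6: 6x^5 + 195x^4 + 20x^3 + 195x^2 + 6x + 13
the matrix is upper triangular; its diagonal is (0, 0, 0, 0, 0, 0, 0)
for a triangular matrix the eigenvalues are the diagonal entries, with algebraic multiplicity their repetition count

λ = 0 (multiplicity 7)


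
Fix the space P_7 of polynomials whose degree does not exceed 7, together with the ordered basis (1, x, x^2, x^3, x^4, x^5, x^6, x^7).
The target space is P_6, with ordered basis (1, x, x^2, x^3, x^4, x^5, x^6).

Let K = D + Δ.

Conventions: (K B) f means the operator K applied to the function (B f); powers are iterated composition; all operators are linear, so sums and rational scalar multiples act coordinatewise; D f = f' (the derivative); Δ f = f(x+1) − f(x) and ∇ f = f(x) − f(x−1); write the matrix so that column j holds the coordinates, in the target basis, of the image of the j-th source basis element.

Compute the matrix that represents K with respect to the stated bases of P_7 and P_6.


image of 1: 0
image of x: 2
image of x^2: 4x + 1
image of x^3: 6x^2 + 3x + 1
image of x^4: 8x^3 + 6x^2 + 4x + 1
image of x^5: 10x^4 + 10x^3 + 10x^2 + 5x + 1
image of x^6: 12x^5 + 15x^4 + 20x^3 + 15x^2 + 6x + 1
image of x^7: 14x^6 + 21x^5 + 35x^4 + 35x^3 + 21x^2 + 7x + 1
each image's coordinates form column j of the matrix

the matrix is [[0, 2, 1, 1, 1, 1, 1, 1]; [0, 0, 4, 3, 4, 5, 6, 7]; [0, 0, 0, 6, 6, 10, 15, 21]; [0, 0, 0, 0, 8, 10, 20, 35]; [0, 0, 0, 0, 0, 10, 15, 35]; [0, 0, 0, 0, 0, 0, 12, 21]; [0, 0, 0, 0, 0, 0, 0, 14]] (rows listed top to bottom)


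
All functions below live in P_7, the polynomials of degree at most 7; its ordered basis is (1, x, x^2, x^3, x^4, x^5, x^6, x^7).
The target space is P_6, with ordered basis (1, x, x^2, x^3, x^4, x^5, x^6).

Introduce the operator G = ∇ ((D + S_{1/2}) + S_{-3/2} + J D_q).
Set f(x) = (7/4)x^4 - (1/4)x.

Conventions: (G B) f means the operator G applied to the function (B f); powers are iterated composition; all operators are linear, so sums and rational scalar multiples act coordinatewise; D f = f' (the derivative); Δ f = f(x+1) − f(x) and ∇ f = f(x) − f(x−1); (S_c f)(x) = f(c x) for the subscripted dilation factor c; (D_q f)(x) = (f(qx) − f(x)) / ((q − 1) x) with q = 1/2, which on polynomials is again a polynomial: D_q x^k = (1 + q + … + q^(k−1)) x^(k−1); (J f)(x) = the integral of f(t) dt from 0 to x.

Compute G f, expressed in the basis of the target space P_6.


D f = 7x^3 - 1/4
S_{1/2} f = (7/64)x^4 - (1/8)x
(D + S_{1/2}) f = (7/64)x^4 + 7x^3 - (1/8)x - 1/4
S_{-3/2} f = (567/64)x^4 + (3/8)x
D_q f = (105/32)x^3 - 1/4
J D_q f = (105/128)x^4 - (1/4)x
((D + S_{1/2}) + S_{-3/2} + J D_q) f = (1253/128)x^4 + 7x^3 - 1/4
∇ ((D + S_{1/2}) + S_{-3/2} + J D_q) f = (1253/32)x^3 - (2415/64)x^2 + (581/32)x - 357/128

g(x) = (1253/32)x^3 - (2415/64)x^2 + (581/32)x - 357/128


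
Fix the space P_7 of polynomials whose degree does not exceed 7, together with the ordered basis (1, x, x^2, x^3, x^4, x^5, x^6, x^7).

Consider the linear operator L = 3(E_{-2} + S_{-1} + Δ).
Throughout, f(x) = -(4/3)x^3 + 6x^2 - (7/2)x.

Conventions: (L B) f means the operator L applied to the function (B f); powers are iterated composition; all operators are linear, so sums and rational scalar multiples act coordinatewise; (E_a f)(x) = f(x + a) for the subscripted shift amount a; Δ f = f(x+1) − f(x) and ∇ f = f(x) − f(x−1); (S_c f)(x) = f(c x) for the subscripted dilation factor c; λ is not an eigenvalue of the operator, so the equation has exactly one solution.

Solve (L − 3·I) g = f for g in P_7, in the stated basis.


the image equals g(x) = (4/9)x^3 + (10/3)x^2 + (7/6)x - 223/18

write g with unknown coordinates in the stated basis and equate coefficients in (L − 3·I) g = f
solving from the highest basis element down gives g = (4/9)x^3 + (10/3)x^2 + (7/6)x - 223/18
check: L g = 16x^2 - 223/6
so L g − 3·g = -(4/3)x^3 + 6x^2 - (7/2)x = f ✓


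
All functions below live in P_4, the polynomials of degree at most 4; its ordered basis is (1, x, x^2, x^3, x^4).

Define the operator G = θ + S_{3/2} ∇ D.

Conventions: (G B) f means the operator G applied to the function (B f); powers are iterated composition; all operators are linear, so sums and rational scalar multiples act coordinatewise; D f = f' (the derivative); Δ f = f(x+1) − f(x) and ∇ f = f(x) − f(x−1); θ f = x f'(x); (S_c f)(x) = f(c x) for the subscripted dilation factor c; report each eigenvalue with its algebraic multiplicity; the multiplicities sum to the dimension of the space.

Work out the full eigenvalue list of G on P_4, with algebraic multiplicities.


λ = 0 (multiplicity 1), λ = 1 (multiplicity 1), λ = 2 (multiplicity 1), λ = 3 (multiplicity 1), λ = 4 (multiplicity 1)

image of 1: 0
image of x: x
image of x^2: 2x^2 + 2
image of x^3: 3x^3 + 9x - 3
image of x^4: 4x^4 + 27x^2 - 18x + 4
the matrix is upper triangular; its diagonal is (0, 1, 2, 3, 4)
for a triangular matrix the eigenvalues are the diagonal entries, with algebraic multiplicity their repetition count


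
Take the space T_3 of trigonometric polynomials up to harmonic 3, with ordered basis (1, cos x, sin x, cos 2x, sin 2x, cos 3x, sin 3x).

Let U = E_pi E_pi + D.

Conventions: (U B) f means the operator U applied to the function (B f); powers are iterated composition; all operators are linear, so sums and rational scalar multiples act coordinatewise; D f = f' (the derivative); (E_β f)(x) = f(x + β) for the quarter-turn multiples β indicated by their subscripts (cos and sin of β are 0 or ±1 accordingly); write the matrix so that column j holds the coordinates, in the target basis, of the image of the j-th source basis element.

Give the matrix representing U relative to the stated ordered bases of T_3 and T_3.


image of 1: 1
image of cos x: cos x - sin x
image of sin x: cos x + sin x
image of cos 2x: cos 2x - 2sin 2x
image of sin 2x: 2cos 2x + sin 2x
image of cos 3x: cos 3x - 3sin 3x
image of sin 3x: 3cos 3x + sin 3x
each image's coordinates form column j of the matrix

the matrix is [[1, 0, 0, 0, 0, 0, 0]; [0, 1, 1, 0, 0, 0, 0]; [0, -1, 1, 0, 0, 0, 0]; [0, 0, 0, 1, 2, 0, 0]; [0, 0, 0, -2, 1, 0, 0]; [0, 0, 0, 0, 0, 1, 3]; [0, 0, 0, 0, 0, -3, 1]] (rows listed top to bottom)


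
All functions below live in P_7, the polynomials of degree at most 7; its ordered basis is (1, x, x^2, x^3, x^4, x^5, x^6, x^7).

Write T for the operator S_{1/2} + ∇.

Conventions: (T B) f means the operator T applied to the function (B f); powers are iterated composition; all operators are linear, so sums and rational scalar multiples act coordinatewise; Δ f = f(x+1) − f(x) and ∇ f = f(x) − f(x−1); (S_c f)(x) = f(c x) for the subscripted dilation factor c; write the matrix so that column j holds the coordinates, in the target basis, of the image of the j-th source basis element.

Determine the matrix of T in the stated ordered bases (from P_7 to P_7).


the matrix is [[1, 1, -1, 1, -1, 1, -1, 1]; [0, 1/2, 2, -3, 4, -5, 6, -7]; [0, 0, 1/4, 3, -6, 10, -15, 21]; [0, 0, 0, 1/8, 4, -10, 20, -35]; [0, 0, 0, 0, 1/16, 5, -15, 35]; [0, 0, 0, 0, 0, 1/32, 6, -21]; [0, 0, 0, 0, 0, 0, 1/64, 7]; [0, 0, 0, 0, 0, 0, 0, 1/128]] (rows listed top to bottom)

image of 1: 1
image of x: (1/2)x + 1
image of x^2: (1/4)x^2 + 2x - 1
image of x^3: (1/8)x^3 + 3x^2 - 3x + 1
image of x^4: (1/16)x^4 + 4x^3 - 6x^2 + 4x - 1
image of x^5: (1/32)x^5 + 5x^4 - 10x^3 + 10x^2 - 5x + 1
image of x^6: (1/64)x^6 + 6x^5 - 15x^4 + 20x^3 - 15x^2 + 6x - 1
image of x^7: (1/128)x^7 + 7x^6 - 21x^5 + 35x^4 - 35x^3 + 21x^2 - 7x + 1
each image's coordinates form column j of the matrix


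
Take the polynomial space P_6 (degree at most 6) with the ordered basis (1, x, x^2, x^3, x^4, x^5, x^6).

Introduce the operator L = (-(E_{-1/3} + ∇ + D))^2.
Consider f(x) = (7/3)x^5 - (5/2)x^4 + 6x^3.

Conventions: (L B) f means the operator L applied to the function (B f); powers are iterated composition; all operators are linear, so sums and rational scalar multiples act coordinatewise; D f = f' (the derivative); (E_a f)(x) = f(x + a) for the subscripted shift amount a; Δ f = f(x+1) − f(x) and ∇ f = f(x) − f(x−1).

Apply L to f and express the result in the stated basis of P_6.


g(x) = (7/3)x^5 + (655/18)x^4 + (1642/27)x^3 - (12890/81)x^2 + (77684/243)x - 112628/729

E_{-1/3} f = (7/3)x^5 - (115/18)x^4 + (322/27)x^3 - (691/81)x^2 + (611/243)x - 383/1458
∇ f = (35/3)x^4 - (100/3)x^3 + (169/3)x^2 - (119/3)x + 65/6
D f = (35/3)x^4 - 10x^3 + 18x^2
(E_{-1/3} + ∇ + D) f = (7/3)x^5 + (305/18)x^4 - (848/27)x^3 + (5330/81)x^2 - (9028/243)x + 7706/729
(-(E_{-1/3} + ∇ + D)) f = -(7/3)x^5 - (305/18)x^4 + (848/27)x^3 - (5330/81)x^2 + (9028/243)x - 7706/729
E_{-1/3} (-(E_{-1/3} + ∇ + D)) f = -(7/3)x^5 - (235/18)x^4 + (1388/27)x^3 - (8719/81)x^2 + (22807/243)x - 46115/1458
∇ (-(E_{-1/3} + ∇ + D)) f = -(35/3)x^4 - (400/9)x^3 + (1553/9)x^2 - (22837/81)x + 72401/486
D (-(E_{-1/3} + ∇ + D)) f = -(35/3)x^4 - (610/9)x^3 + (848/9)x^2 - (10660/81)x + 9028/243
(E_{-1/3} + ∇ + D) (-(E_{-1/3} + ∇ + D)) f = -(7/3)x^5 - (655/18)x^4 - (1642/27)x^3 + (12890/81)x^2 - (77684/243)x + 112628/729
(-(E_{-1/3} + ∇ + D)) (-(E_{-1/3} + ∇ + D)) f = (7/3)x^5 + (655/18)x^4 + (1642/27)x^3 - (12890/81)x^2 + (77684/243)x - 112628/729


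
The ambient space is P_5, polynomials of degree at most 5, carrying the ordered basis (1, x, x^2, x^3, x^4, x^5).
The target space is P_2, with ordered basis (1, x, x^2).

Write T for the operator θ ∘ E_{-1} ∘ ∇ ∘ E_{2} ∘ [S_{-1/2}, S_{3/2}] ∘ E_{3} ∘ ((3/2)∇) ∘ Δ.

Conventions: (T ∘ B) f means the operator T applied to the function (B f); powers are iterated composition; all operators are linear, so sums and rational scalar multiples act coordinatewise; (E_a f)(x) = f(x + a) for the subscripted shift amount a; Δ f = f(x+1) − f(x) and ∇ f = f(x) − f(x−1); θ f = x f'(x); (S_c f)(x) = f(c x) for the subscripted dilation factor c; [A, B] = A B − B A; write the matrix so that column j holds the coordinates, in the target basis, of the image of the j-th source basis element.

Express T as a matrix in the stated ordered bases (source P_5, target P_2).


the matrix is [[0, 0, 0, 0, 0, 0]; [0, 0, 0, 0, 0, 0]; [0, 0, 0, 0, 0, 0]] (rows listed top to bottom)

image of 1: 0
image of x: 0
image of x^2: 0
image of x^3: 0
image of x^4: 0
image of x^5: 0
each image's coordinates form column j of the matrix
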